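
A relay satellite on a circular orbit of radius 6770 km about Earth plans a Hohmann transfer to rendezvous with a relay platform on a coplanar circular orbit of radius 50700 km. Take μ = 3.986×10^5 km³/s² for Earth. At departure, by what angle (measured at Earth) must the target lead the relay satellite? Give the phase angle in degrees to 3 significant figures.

φ = 103°

The Hohmann ellipse has a_t = (r₁ + r₂)/2 = 28735 km.
The half-period of the transfer ellipse is t = π√(a_t³/μ) = 24240 s.
Target angular speed ω₂ = √(μ/r₂³) = 5.530×10^-5 rad/s.
Angle swept by the target during transfer: ω₂·t = 1.3405 rad = 76.80°.
The relay satellite traverses 180° on the transfer ellipse, so the target must lead by 180° − 76.80° = 103°.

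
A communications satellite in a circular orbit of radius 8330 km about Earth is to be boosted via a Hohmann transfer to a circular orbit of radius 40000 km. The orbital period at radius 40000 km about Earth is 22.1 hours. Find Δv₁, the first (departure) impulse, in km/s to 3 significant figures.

Δv₁ = 1.98 km/s

From Kepler's third law T² = 4π²r³/μ at r = 40000 km, T = 22.1 hours = 22.1 × 3600 s = 79560 s: μ = 4π²r³/T² = 3.99163×10^5 km³/s².
The Hohmann ellipse has a_t = (r₁ + r₂)/2 = 24165 km.
On the circular orbit at r = 8330 km, v_c = √(μ/r) = 6.922 km/s.
Transfer-orbit speed at the same r (vis-viva, a = a_t): v_t = √[μ(2/r − 1/a_t)] = 8.906 km/s.
Δv₁ = |v_t − v_c| = |8.906 − 6.922| = 1.984 km/s.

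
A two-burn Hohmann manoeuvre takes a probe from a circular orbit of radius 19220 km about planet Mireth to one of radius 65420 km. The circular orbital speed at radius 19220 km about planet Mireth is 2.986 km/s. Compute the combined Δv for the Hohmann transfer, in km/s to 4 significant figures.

From the circular-orbit relation v² = μ/r at r = 19220 km: μ = v²r = (2.986)² × 19220 = 1.71369×10^5 km³/s².
Transfer-ellipse semi-major axis a_t = (r₁ + r₂)/2 = (19220 + 65420)/2 = 42320 km.
At r₁ the circular-orbit speed is v₁ = √(μ/r₁) = 2.9860 km/s.
Transfer-orbit speed at r₁ (vis-viva): v_p = √[μ(2/r₁ − 1/a_t)] = 3.7125 km/s.
First burn Δv₁ = |v_p − v₁| = 0.7265 km/s.
At r₂, v₂ = √(μ/r₂) = 1.6185 km/s.
Transfer-orbit speed at r₂: v_a = √[μ(2/r₂ − 1/a_t)] = 1.0907 km/s.
Second burn Δv₂ = |v₂ − v_a| = 0.5278 km/s.
Total Δv = Δv₁ + Δv₂ = 1.254 km/s.

Δv = 1.254 km/s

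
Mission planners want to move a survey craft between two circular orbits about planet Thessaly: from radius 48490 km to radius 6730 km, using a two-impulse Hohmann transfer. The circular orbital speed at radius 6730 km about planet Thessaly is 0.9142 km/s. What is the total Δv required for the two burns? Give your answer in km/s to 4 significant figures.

Δv = 0.4698 km/s

From the circular-orbit relation v² = μ/r at r = 6730 km: μ = v²r = (0.9142)² × 6730 = 5624.68 km³/s².
Semi-major axis of the transfer orbit: a_t = (48490 + 6730)/2 = 27610 km.
Circular speed at r₁: v₁ = √(μ/r₁) = √(5624.68/48490) = 0.34058 km/s.
Transfer-orbit speed at r₁ (v² = μ(2/r − 1/a)): v_a = √[μ(2/r₁ − 1/a_t)] = 0.16815 km/s.
First burn Δv₁ = |v_a − v₁| = 0.17243 km/s.
Circular speed at r₂: v₂ = √(μ/r₂) = 0.914200 km/s.
Transfer-orbit speed at r₂: v_p = √[μ(2/r₂ − 1/a_t)] = 1.21153 km/s.
Second burn Δv₂ = |v₂ − v_p| = 0.29733 km/s.
Δv = Δv₁ + Δv₂ = 0.17243 + 0.29733 = 0.4698 km/s.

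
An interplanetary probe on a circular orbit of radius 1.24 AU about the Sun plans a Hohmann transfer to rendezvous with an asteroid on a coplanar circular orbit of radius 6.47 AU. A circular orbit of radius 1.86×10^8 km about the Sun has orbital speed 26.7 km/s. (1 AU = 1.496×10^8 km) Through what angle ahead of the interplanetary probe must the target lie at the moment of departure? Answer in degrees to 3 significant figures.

From the circular-orbit relation v² = μ/r at r = 1.86×10^8 km: μ = v²r = (26.7)² × 1.86×10^8 = 1.32598×10^11 km³/s².
In km: r₁ = 1.24 × 1.496×10^8 = 1.85504×10^8 km; r₂ = 6.47 × 1.496×10^8 = 9.67912×10^8 km.
Transfer-ellipse semi-major axis a_t = (r₁ + r₂)/2 = (1.85504×10^8 + 9.67912×10^8)/2 = 5.76708×10^8 km.
Transfer time t = π√(a_t³/μ) = 1.195×10^8 s.
Target angular speed ω₂ = √(μ/r₂³) = 1.209×10^-8 rad/s.
Angle swept by the target during transfer: ω₂·t = 1.445 rad = 82.79°.
Arrival is 180° from departure on the ellipse, so φ = 180° − 82.79° = 97.2°.

φ = 97.2°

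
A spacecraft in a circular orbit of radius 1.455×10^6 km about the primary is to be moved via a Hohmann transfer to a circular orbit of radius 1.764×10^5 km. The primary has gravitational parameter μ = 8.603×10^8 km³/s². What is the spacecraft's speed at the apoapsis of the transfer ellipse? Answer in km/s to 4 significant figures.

Semi-major axis of the transfer orbit: a_t = (1.455×10^6 + 1.764×10^5)/2 = 8.157×10^5 km.
The apoapsis of the transfer ellipse is at r = 1.455×10^6 km.
Applying v² = μ(2/r − 1/a_t): v = 11.31 km/s.

v = 11.31 km/s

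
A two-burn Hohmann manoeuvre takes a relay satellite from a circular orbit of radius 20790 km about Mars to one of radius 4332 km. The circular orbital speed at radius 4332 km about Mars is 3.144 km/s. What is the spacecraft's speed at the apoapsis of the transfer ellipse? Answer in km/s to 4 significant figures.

From the circular-orbit relation v² = μ/r at r = 4332 km: μ = v²r = (3.144)² × 4332 = 42820.7 km³/s².
The Hohmann ellipse has a_t = (r₁ + r₂)/2 = 12561 km.
The apoapsis of the transfer ellipse is at r = 20790 km.
From the vis-viva equation, v = √[μ(2/r − 1/a_t)] = 0.8428 km/s.

v = 0.8428 km/s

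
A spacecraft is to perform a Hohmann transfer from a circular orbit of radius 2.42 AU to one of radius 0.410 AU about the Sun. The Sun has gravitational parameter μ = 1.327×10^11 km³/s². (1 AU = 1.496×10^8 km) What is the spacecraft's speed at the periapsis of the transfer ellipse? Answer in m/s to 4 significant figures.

v = 60830 m/s

In km: r₁ = 2.42 × 1.496×10^8 = 3.62032×10^8 km; r₂ = 0.410 × 1.496×10^8 = 6.1336×10^7 km.
The Hohmann ellipse has a_t = (r₁ + r₂)/2 = 2.11684×10^8 km.
At periapsis, r = 6.1336×10^7 km.
Applying v² = μ(2/r − 1/a_t): v = 60.83 km/s.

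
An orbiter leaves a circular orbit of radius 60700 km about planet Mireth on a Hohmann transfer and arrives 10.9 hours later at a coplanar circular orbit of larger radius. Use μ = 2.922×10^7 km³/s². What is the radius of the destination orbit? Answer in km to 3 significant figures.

Transfer time t = 10.9 hours = 39240 s, and t = π√(a_t³/μ).
So a_t = (μ t²/π²)^(1/3) = (2.922×10^7 × (39240)² / π²)^(1/3) = 1.6581×10^5 km.
Since a_t = (r₁ + r₂)/2, r₂ = 2a_t − r₁ = 2×1.6581×10^5 − 60700 = 2.7092×10^5 km.

r₂ = 2.71×10^5 km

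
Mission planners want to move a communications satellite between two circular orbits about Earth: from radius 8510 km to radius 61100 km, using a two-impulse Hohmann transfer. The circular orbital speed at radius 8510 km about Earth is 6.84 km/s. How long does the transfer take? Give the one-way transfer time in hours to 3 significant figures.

t = 8.98 hours

From the circular-orbit relation v² = μ/r at r = 8510 km: μ = v²r = (6.84)² × 8510 = 3.98145×10^5 km³/s².
Transfer-ellipse semi-major axis a_t = (r₁ + r₂)/2 = (8510 + 61100)/2 = 34805 km.
Transfer time t = π√(a_t³/μ) = π√((34805)³ / 3.98145×10^5) = 32330 s.
Converting: 32330 s ÷ 3600 s/hour = 8.98 hours.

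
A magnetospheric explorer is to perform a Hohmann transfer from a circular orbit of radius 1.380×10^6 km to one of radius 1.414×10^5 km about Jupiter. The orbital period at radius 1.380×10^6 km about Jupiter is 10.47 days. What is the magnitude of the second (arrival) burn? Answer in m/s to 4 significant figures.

Δv₂ = 10390 m/s

From Kepler's third law T² = 4π²r³/μ at r = 1.380×10^6 km, T = 10.47 days = 10.47 × 86400 s = 9.04608×10^5 s: μ = 4π²r³/T² = 1.26787×10^8 km³/s².
Transfer-ellipse semi-major axis a_t = (r₁ + r₂)/2 = (1.380×10^6 + 1.414×10^5)/2 = 7.607×10^5 km.
Circular speed at r = 1.414×10^5 km: v_c = √(μ/r) = 29.94 km/s.
Vis-viva on the transfer ellipse at r = 1.414×10^5 km gives v_t = √[μ(2/r − 1/a_t)] = 40.33 km/s.
Δv₂ = |v_t − v_c| = |40.33 − 29.94| = 10.39 km/s.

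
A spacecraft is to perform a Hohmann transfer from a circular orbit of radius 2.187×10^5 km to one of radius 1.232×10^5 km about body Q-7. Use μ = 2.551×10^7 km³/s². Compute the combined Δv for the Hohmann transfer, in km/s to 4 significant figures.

Δv = 3.518 km/s

Transfer-ellipse semi-major axis a_t = (r₁ + r₂)/2 = (2.187×10^5 + 1.232×10^5)/2 = 1.7095×10^5 km.
Circular speed at r₁: v₁ = √(μ/r₁) = √(2.551×10^7/2.187×10^5) = 10.8002 km/s.
Transfer-orbit speed at r₁ (v² = μ(2/r − 1/a)): v_a = √[μ(2/r₁ − 1/a_t)] = 9.16857 km/s.
First burn Δv₁ = |v_a − v₁| = 1.632 km/s.
At r₂, v₂ = √(μ/r₂) = 14.390 km/s.
Transfer-orbit speed at r₂: v_p = √[μ(2/r₂ − 1/a_t)] = 16.276 km/s.
Second burn Δv₂ = |v₂ − v_p| = 1.886 km/s.
Δv = Δv₁ + Δv₂ = 1.632 + 1.886 = 3.518 km/s.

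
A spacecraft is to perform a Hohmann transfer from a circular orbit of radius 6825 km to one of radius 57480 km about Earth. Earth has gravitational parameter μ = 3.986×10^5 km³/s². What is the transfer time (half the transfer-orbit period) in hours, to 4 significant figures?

Semi-major axis of the transfer orbit: a_t = (6825 + 57480)/2 = 32152.5 km.
Transfer time t = π√(a_t³/μ) = π√((32152.5)³ / 3.986×10^5) = 28690 s.
Converting: 28690 s ÷ 3600 s/hour = 7.969 hours.

t = 7.969 hours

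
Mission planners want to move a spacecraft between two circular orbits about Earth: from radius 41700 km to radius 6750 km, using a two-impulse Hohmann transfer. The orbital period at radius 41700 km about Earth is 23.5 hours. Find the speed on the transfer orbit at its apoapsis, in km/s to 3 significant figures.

From Kepler's third law T² = 4π²r³/μ at r = 41700 km, T = 23.5 hours = 23.5 × 3600 s = 84600 s: μ = 4π²r³/T² = 3.99970×10^5 km³/s².
The Hohmann ellipse has a_t = (r₁ + r₂)/2 = 24225 km.
The apoapsis of the transfer ellipse is at r = 41700 km.
From the vis-viva equation, v = √[μ(2/r − 1/a_t)] = 1.635 km/s.

v = 1.63 km/s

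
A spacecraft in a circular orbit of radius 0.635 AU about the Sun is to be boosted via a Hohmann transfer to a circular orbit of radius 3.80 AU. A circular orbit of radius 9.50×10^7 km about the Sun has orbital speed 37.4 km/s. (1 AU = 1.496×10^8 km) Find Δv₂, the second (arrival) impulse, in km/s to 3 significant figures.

Δv₂ = 7.11 km/s

From the circular-orbit relation v² = μ/r at r = 9.50×10^7 km: μ = v²r = (37.4)² × 9.50×10^7 = 1.32882×10^11 km³/s².
In km: r₁ = 0.635 × 1.496×10^8 = 9.4996×10^7 km; r₂ = 3.80 × 1.496×10^8 = 5.6848×10^8 km.
Semi-major axis of the transfer orbit: a_t = (9.4996×10^7 + 5.6848×10^8)/2 = 3.31738×10^8 km.
Circular speed at r = 5.6848×10^8 km: v_c = √(μ/r) = 15.2889 km/s.
Vis-viva on the transfer ellipse at r = 5.6848×10^8 km gives v_t = √[μ(2/r − 1/a_t)] = 8.18146 km/s.
Δv₂ = |v_t − v_c| = |8.18146 − 15.2889| = 7.107 km/s.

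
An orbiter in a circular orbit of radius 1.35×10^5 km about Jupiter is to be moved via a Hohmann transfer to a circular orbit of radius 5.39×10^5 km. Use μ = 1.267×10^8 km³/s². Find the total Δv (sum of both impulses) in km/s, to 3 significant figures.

The Hohmann ellipse has a_t = (r₁ + r₂)/2 = 3.370×10^5 km.
At r₁ the circular-orbit speed is v₁ = √(μ/r₁) = 30.63525 km/s.
On the transfer ellipse at r₁, vis-viva gives v_p = √[μ(2/r₁ − 1/a_t)] = 38.74368 km/s.
First burn Δv₁ = |v_p − v₁| = 8.108 km/s.
At r₂, v₂ = √(μ/r₂) = 15.332 km/s.
Transfer-orbit speed at r₂: v_a = √[μ(2/r₂ − 1/a_t)] = 9.7039 km/s.
Second burn Δv₂ = |v₂ − v_a| = 5.628 km/s.
Total Δv = Δv₁ + Δv₂ = 13.74 km/s.

Δv = 13.7 km/s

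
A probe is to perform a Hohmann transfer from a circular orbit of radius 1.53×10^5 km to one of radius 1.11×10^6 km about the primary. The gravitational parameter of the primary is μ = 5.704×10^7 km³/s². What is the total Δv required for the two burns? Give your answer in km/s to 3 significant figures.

Semi-major axis of the transfer orbit: a_t = (1.530×10^5 + 1.110×10^6)/2 = 6.315×10^5 km.
At r₁ the circular-orbit speed is v₁ = √(μ/r₁) = 19.31 km/s.
On the transfer ellipse at r₁, vis-viva gives v_p = √[μ(2/r₁ − 1/a_t)] = 25.60 km/s.
First burn Δv₁ = |v_p − v₁| = 6.290 km/s.
Circular speed at r₂: v₂ = √(μ/r₂) = 7.168 km/s.
Transfer-orbit speed at r₂: v_a = √[μ(2/r₂ − 1/a_t)] = 3.528 km/s.
Second burn Δv₂ = |v₂ − v_a| = 3.640 km/s.
Total Δv = Δv₁ + Δv₂ = 9.930 km/s.

Δv = 9.93 km/s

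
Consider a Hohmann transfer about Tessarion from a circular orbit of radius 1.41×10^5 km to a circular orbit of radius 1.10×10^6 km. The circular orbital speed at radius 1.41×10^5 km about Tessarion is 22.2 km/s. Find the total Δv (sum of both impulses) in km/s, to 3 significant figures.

Δv = 11.5 km/s

From the circular-orbit relation v² = μ/r at r = 1.41×10^5 km: μ = v²r = (22.2)² × 1.41×10^5 = 6.94904×10^7 km³/s².
Transfer-ellipse semi-major axis a_t = (r₁ + r₂)/2 = (1.410×10^5 + 1.100×10^6)/2 = 6.205×10^5 km.
Circular speed at r₁: v₁ = √(μ/r₁) = √(6.94904×10^7/1.410×10^5) = 22.200 km/s.
Transfer-orbit speed at r₁ (vis-viva): v_p = √[μ(2/r₁ − 1/a_t)] = 29.558 km/s.
First burn Δv₁ = |v_p − v₁| = 7.358 km/s.
Circular speed at r₂: v₂ = √(μ/r₂) = 7.948 km/s.
Transfer-orbit speed at r₂: v_a = √[μ(2/r₂ − 1/a_t)] = 3.789 km/s.
Second burn Δv₂ = |v₂ − v_a| = 4.159 km/s.
Δv = Δv₁ + Δv₂ = 7.358 + 4.159 = 11.52 km/s.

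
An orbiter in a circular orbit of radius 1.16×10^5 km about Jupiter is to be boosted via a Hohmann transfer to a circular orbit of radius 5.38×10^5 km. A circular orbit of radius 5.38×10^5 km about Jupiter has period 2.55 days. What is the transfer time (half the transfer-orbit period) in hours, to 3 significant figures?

From Kepler's third law T² = 4π²r³/μ at r = 5.38×10^5 km, T = 2.55 days = 2.55 × 86400 s = 2.2032×10^5 s: μ = 4π²r³/T² = 1.26648×10^8 km³/s².
Transfer-ellipse semi-major axis a_t = (r₁ + r₂)/2 = (1.160×10^5 + 5.380×10^5)/2 = 3.270×10^5 km.
Half the transfer-orbit period gives t = π√(a_t³/μ) = 52200 s.
Converting: 52200 s ÷ 3600 s/hour = 14.5 hours.

t = 14.5 hours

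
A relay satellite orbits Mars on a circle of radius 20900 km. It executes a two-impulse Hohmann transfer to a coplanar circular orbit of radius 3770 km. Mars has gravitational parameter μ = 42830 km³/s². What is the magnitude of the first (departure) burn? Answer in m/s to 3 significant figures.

The Hohmann ellipse has a_t = (r₁ + r₂)/2 = 12335 km.
On the circular orbit at r = 20900 km, v_c = √(μ/r) = 1.4315 km/s.
Transfer-orbit speed at the same r (vis-viva, a = a_t): v_t = √[μ(2/r − 1/a_t)] = 0.79141 km/s.
Δv₁ = |v_t − v_c| = |0.79141 − 1.4315| = 0.6401 km/s.

Δv₁ = 640 m/s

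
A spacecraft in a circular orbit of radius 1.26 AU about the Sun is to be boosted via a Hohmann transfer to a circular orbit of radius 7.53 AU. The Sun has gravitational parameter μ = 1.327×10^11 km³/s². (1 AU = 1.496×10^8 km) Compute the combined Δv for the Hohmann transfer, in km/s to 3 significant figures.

Δv = 13.2 km/s

In km: r₁ = 1.26 × 1.496×10^8 = 1.88496×10^8 km; r₂ = 7.53 × 1.496×10^8 = 1.126488×10^9 km.
The Hohmann ellipse has a_t = (r₁ + r₂)/2 = 6.57492×10^8 km.
Circular speed at r₁: v₁ = √(μ/r₁) = √(1.327×10^11/1.88496×10^8) = 26.533 km/s.
On the transfer ellipse at r₁, v² = μ(2/r − 1/a) gives v_p = √[μ(2/r₁ − 1/a_t)] = 34.730 km/s.
First burn Δv₁ = |v_p − v₁| = 8.197 km/s.
Circular speed at r₂: v₂ = √(μ/r₂) = 10.8536 km/s.
Transfer-orbit speed at r₂: v_a = √[μ(2/r₂ − 1/a_t)] = 5.81136 km/s.
Second burn Δv₂ = |v₂ − v_a| = 5.042 km/s.
Total Δv = Δv₁ + Δv₂ = 13.24 km/s.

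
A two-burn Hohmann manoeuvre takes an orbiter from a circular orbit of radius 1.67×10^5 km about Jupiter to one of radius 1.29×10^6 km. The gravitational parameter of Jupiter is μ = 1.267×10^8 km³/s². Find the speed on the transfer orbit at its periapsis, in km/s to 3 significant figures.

v = 36.7 km/s

Transfer-ellipse semi-major axis a_t = (r₁ + r₂)/2 = (1.670×10^5 + 1.290×10^6)/2 = 7.285×10^5 km.
At periapsis, r = 1.670×10^5 km.
Vis-viva: v = √[μ(2/r − 1/a_t)] = √[1.267×10^8 × (2/1.670×10^5 − 1/7.285×10^5)] = 36.65 km/s.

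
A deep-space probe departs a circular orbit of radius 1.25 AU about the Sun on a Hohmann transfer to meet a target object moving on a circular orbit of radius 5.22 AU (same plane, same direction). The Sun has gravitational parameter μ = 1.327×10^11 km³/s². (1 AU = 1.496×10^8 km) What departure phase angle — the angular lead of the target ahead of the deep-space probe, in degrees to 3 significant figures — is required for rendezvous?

φ = 92.2°

In km: r₁ = 1.25 × 1.496×10^8 = 1.870×10^8 km; r₂ = 5.22 × 1.496×10^8 = 7.80912×10^8 km.
Transfer-ellipse semi-major axis a_t = (r₁ + r₂)/2 = (1.870×10^8 + 7.80912×10^8)/2 = 4.83956×10^8 km.
The half-period of the transfer ellipse is t = π√(a_t³/μ) = 9.1817×10^7 s.
Target angular speed ω₂ = √(μ/r₂³) = 1.6693×10^-8 rad/s.
Angle swept by the target during transfer: ω₂·t = 1.5327 rad = 87.82°.
Arrival is 180° from departure on the ellipse, so φ = 180° − 87.82° = 92.2°.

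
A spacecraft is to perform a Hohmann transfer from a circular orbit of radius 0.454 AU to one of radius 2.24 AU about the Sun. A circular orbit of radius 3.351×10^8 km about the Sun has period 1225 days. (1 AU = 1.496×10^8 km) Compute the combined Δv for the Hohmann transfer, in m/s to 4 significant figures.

From Kepler's third law T² = 4π²r³/μ at r = 3.351×10^8 km, T = 1225 days = 1225 × 86400 s = 1.0584×10^8 s: μ = 4π²r³/T² = 1.32612×10^11 km³/s².
In km: r₁ = 0.454 × 1.496×10^8 = 6.79184×10^7 km; r₂ = 2.24 × 1.496×10^8 = 3.35104×10^8 km.
The Hohmann ellipse has a_t = (r₁ + r₂)/2 = 2.015112×10^8 km.
At r₁ the circular-orbit speed is v₁ = √(μ/r₁) = 44.187 km/s.
On the transfer ellipse at r₁, vis-viva gives v_p = √[μ(2/r₁ − 1/a_t)] = 56.982 km/s.
First burn Δv₁ = |v_p − v₁| = 12.795 km/s.
Circular speed at r₂: v₂ = √(μ/r₂) = 19.893 km/s.
Transfer-orbit speed at r₂: v_a = √[μ(2/r₂ − 1/a_t)] = 11.549 km/s.
Second burn Δv₂ = |v₂ − v_a| = 8.3440 km/s.
Δv = Δv₁ + Δv₂ = 12.795 + 8.3440 = 21.14 km/s.

Δv = 21140 m/s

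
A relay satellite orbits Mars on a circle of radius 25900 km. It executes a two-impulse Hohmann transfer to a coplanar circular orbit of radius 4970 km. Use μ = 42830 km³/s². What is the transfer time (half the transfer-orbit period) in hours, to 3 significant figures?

t = 8.09 hours

The Hohmann ellipse has a_t = (r₁ + r₂)/2 = 15435 km.
Half the transfer-orbit period gives t = π√(a_t³/μ) = 29110 s.
Converting: 29110 s ÷ 3600 s/hour = 8.09 hours.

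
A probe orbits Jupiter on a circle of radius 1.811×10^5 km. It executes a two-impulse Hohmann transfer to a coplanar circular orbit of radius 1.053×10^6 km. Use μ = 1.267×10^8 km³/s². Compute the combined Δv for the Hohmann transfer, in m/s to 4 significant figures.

Δv = 13130 m/s

Semi-major axis of the transfer orbit: a_t = (1.811×10^5 + 1.053×10^6)/2 = 6.1705×10^5 km.
Circular speed at r₁: v₁ = √(μ/r₁) = √(1.267×10^8/1.811×10^5) = 26.450 km/s.
On the transfer ellipse at r₁, vis-viva gives v_p = √[μ(2/r₁ − 1/a_t)] = 34.553 km/s.
First burn Δv₁ = |v_p − v₁| = 8.103 km/s.
Circular speed at r₂: v₂ = √(μ/r₂) = 10.97 km/s.
Transfer-orbit speed at r₂: v_a = √[μ(2/r₂ − 1/a_t)] = 5.943 km/s.
Second burn Δv₂ = |v₂ − v_a| = 5.027 km/s.
Total Δv = Δv₁ + Δv₂ = 13.13 km/s.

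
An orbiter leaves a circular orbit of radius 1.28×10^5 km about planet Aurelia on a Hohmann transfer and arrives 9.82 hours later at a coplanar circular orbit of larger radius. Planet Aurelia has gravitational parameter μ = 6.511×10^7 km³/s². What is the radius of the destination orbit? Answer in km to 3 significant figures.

Transfer time t = 9.82 hours = 35352 s, and t = π√(a_t³/μ).
So a_t = (μ t²/π²)^(1/3) = (6.511×10^7 × (35352)² / π²)^(1/3) = 2.0202×10^5 km.
Since a_t = (r₁ + r₂)/2, r₂ = 2a_t − r₁ = 2×2.0202×10^5 − 1.280×10^5 = 2.7604×10^5 km.

r₂ = 2.76×10^5 km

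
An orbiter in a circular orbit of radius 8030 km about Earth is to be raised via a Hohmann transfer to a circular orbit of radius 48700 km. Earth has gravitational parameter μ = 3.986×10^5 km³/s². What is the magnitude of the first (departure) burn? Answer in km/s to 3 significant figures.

Δv₁ = 2.19 km/s

Semi-major axis of the transfer orbit: a_t = (8030 + 48700)/2 = 28365 km.
Circular speed at r = 8030 km: v_c = √(μ/r) = 7.0455 km/s.
Vis-viva on the transfer ellipse at r = 8030 km gives v_t = √[μ(2/r − 1/a_t)] = 9.2317 km/s.
Δv₁ = |v_t − v_c| = |9.2317 − 7.0455| = 2.186 km/s.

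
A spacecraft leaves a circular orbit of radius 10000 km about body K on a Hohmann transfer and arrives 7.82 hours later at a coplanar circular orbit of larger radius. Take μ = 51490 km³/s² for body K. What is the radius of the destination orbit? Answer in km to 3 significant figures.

Transfer time t = 7.82 hours = 28152 s, and t = π√(a_t³/μ).
So a_t = (μ t²/π²)^(1/3) = (51490 × (28152)² / π²)^(1/3) = 16050 km.
Since a_t = (r₁ + r₂)/2, r₂ = 2a_t − r₁ = 2×16050 − 10000 = 22100 km.

r₂ = 22100 km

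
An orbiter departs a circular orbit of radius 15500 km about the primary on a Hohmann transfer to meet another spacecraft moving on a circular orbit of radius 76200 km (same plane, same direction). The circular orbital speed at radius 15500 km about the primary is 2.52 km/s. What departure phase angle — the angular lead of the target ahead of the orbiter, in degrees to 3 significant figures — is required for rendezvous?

φ = 96.0°

From the circular-orbit relation v² = μ/r at r = 15500 km: μ = v²r = (2.52)² × 15500 = 98431.2 km³/s².
Semi-major axis of the transfer orbit: a_t = (15500 + 76200)/2 = 45850 km.
The half-period of the transfer ellipse is t = π√(a_t³/μ) = 98309 s.
The target's mean motion on its circular orbit is ω₂ = √(μ/r₂³) = 1.4915×10^-5 rad/s.
Angle swept by the target during transfer: ω₂·t = 1.4663 rad = 84.01°.
The orbiter traverses 180° on the transfer ellipse, so the target must lead by 180° − 84.01° = 96.0°.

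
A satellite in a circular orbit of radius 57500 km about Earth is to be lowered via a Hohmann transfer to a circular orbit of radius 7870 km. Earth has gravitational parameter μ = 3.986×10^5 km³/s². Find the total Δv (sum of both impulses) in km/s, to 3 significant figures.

Δv = 3.66 km/s

Transfer-ellipse semi-major axis a_t = (r₁ + r₂)/2 = (57500 + 7870)/2 = 32685 km.
Circular speed at r₁: v₁ = √(μ/r₁) = √(3.986×10^5/57500) = 2.633 km/s.
On the transfer ellipse at r₁, v² = μ(2/r − 1/a) gives v_a = √[μ(2/r₁ − 1/a_t)] = 1.292 km/s.
First burn Δv₁ = |v_a − v₁| = 1.341 km/s.
Circular speed at r₂: v₂ = √(μ/r₂) = 7.1167 km/s.
Transfer-orbit speed at r₂: v_p = √[μ(2/r₂ − 1/a_t)] = 9.4393 km/s.
Second burn Δv₂ = |v₂ − v_p| = 2.323 km/s.
Total Δv = Δv₁ + Δv₂ = 3.664 km/s.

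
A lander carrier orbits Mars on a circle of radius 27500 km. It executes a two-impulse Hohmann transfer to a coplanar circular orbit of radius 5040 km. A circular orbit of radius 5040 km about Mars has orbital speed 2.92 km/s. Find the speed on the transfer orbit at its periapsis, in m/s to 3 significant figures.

From the circular-orbit relation v² = μ/r at r = 5040 km: μ = v²r = (2.92)² × 5040 = 42973.1 km³/s².
Semi-major axis of the transfer orbit: a_t = (27500 + 5040)/2 = 16270 km.
At periapsis, r = 5040 km.
Applying v² = μ(2/r − 1/a_t): v = 3.796 km/s.

v = 3800 m/s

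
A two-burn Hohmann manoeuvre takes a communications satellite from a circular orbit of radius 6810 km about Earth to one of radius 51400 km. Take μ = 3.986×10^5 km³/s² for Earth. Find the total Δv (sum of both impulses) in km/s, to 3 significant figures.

Semi-major axis of the transfer orbit: a_t = (6810 + 51400)/2 = 29105 km.
Circular speed at r₁: v₁ = √(μ/r₁) = √(3.986×10^5/6810) = 7.6506 km/s.
Transfer-orbit speed at r₁ (vis-viva equation): v_p = √[μ(2/r₁ − 1/a_t)] = 10.167 km/s.
First burn Δv₁ = |v_p − v₁| = 2.516 km/s.
At r₂, v₂ = √(μ/r₂) = 2.785 km/s.
Transfer-orbit speed at r₂: v_a = √[μ(2/r₂ − 1/a_t)] = 1.347 km/s.
Second burn Δv₂ = |v₂ − v_a| = 1.438 km/s.
Δv = Δv₁ + Δv₂ = 2.516 + 1.438 = 3.954 km/s.

Δv = 3.95 km/s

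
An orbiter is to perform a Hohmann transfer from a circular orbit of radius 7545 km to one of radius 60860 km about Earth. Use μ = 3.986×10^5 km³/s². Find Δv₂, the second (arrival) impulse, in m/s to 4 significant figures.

The Hohmann ellipse has a_t = (r₁ + r₂)/2 = 34202.5 km.
On the circular orbit at r = 60860 km, v_c = √(μ/r) = 2.559 km/s.
Transfer-orbit speed at the same r (vis-viva, a = a_t): v_t = √[μ(2/r − 1/a_t)] = 1.202 km/s.
Δv₂ = |v_t − v_c| = |1.202 − 2.559| = 1.357 km/s.

Δv₂ = 1357 m/s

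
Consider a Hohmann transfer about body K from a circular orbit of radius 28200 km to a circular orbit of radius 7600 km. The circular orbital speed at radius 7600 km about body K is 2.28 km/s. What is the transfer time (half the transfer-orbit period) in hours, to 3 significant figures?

From the circular-orbit relation v² = μ/r at r = 7600 km: μ = v²r = (2.28)² × 7600 = 39507.8 km³/s².
Transfer-ellipse semi-major axis a_t = (r₁ + r₂)/2 = (28200 + 7600)/2 = 17900 km.
By Kepler's third law the transfer-orbit period is T = 2π√(a_t³/μ), so t = T/2 = 37850 s.
Converting: 37850 s ÷ 3600 s/hour = 10.5 hours.

t = 10.5 hours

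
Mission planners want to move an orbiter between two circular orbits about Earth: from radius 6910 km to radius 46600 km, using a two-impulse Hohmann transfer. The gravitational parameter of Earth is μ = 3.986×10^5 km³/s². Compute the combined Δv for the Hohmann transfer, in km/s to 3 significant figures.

Δv = 3.87 km/s

Semi-major axis of the transfer orbit: a_t = (6910 + 46600)/2 = 26755 km.
Circular speed at r₁: v₁ = √(μ/r₁) = √(3.986×10^5/6910) = 7.59503 km/s.
On the transfer ellipse at r₁, v² = μ(2/r − 1/a) gives v_p = √[μ(2/r₁ − 1/a_t)] = 10.0235 km/s.
First burn Δv₁ = |v_p − v₁| = 2.4285 km/s.
At r₂, v₂ = √(μ/r₂) = 2.92466 km/s.
Transfer-orbit speed at r₂: v_a = √[μ(2/r₂ − 1/a_t)] = 1.48632 km/s.
Second burn Δv₂ = |v₂ − v_a| = 1.4383 km/s.
Δv = Δv₁ + Δv₂ = 2.4285 + 1.4383 = 3.867 km/s.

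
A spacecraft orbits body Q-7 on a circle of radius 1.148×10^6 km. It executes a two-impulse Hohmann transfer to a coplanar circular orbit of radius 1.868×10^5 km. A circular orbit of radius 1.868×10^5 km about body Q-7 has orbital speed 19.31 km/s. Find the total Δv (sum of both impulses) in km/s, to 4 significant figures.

Δv = 9.684 km/s

From the circular-orbit relation v² = μ/r at r = 1.868×10^5 km: μ = v²r = (19.31)² × 1.868×10^5 = 6.96533×10^7 km³/s².
The Hohmann ellipse has a_t = (r₁ + r₂)/2 = 6.674×10^5 km.
Circular speed at r₁: v₁ = √(μ/r₁) = √(6.96533×10^7/1.148×10^6) = 7.789 km/s.
On the transfer ellipse at r₁, vis-viva gives v_a = √[μ(2/r₁ − 1/a_t)] = 4.121 km/s.
First burn Δv₁ = |v_a − v₁| = 3.668 km/s.
At r₂, v₂ = √(μ/r₂) = 19.310 km/s.
Transfer-orbit speed at r₂: v_p = √[μ(2/r₂ − 1/a_t)] = 25.326 km/s.
Second burn Δv₂ = |v₂ − v_p| = 6.016 km/s.
Total Δv = Δv₁ + Δv₂ = 9.684 km/s.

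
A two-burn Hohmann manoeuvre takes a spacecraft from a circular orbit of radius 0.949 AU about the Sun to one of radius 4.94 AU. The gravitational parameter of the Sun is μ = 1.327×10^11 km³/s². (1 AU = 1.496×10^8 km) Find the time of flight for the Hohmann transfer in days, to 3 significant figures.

In km: r₁ = 0.949 × 1.496×10^8 = 1.419704×10^8 km; r₂ = 4.94 × 1.496×10^8 = 7.39024×10^8 km.
Transfer-ellipse semi-major axis a_t = (r₁ + r₂)/2 = (1.419704×10^8 + 7.39024×10^8)/2 = 4.404972×10^8 km.
By Kepler's third law the transfer-orbit period is T = 2π√(a_t³/μ), so t = T/2 = 7.973×10^7 s.
Converting: 7.973×10^7 s ÷ 86400 s/day = 923 days.

t = 923 days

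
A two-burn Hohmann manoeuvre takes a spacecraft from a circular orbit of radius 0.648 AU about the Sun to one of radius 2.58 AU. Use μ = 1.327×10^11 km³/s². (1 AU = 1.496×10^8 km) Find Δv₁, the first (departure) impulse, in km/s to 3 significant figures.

In km: r₁ = 0.648 × 1.496×10^8 = 9.69408×10^7 km; r₂ = 2.58 × 1.496×10^8 = 3.85968×10^8 km.
The Hohmann ellipse has a_t = (r₁ + r₂)/2 = 2.414544×10^8 km.
On the circular orbit at r = 9.69408×10^7 km, v_c = √(μ/r) = 37.00 km/s.
Transfer-orbit speed at the same r (vis-viva, a = a_t): v_t = √[μ(2/r − 1/a_t)] = 46.78 km/s.
Δv₁ = |v_t − v_c| = |46.78 − 37.00| = 9.780 km/s.

Δv₁ = 9.78 km/s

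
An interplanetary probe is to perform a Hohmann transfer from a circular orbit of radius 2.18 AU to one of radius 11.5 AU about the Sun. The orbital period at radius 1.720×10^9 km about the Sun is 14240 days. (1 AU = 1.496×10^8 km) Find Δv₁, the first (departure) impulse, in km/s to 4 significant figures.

Δv₁ = 5.984 km/s

From Kepler's third law T² = 4π²r³/μ at r = 1.720×10^9 km, T = 14240 days = 14240 × 86400 s = 1.230336×10^9 s: μ = 4π²r³/T² = 1.32708×10^11 km³/s².
In km: r₁ = 2.18 × 1.496×10^8 = 3.26128×10^8 km; r₂ = 11.5 × 1.496×10^8 = 1.7204×10^9 km.
Transfer-ellipse semi-major axis a_t = (r₁ + r₂)/2 = (3.26128×10^8 + 1.7204×10^9)/2 = 1.023264×10^9 km.
On the circular orbit at r = 3.26128×10^8 km, v_c = √(μ/r) = 20.172 km/s.
Vis-viva on the transfer ellipse at r = 3.26128×10^8 km gives v_t = √[μ(2/r − 1/a_t)] = 26.156 km/s.
Δv₁ = |v_t − v_c| = |26.156 − 20.172| = 5.984 km/s.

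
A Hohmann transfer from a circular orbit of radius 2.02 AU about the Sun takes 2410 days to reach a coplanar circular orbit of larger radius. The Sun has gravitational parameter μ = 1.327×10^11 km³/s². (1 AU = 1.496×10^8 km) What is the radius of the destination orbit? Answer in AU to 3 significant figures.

In km: r₁ = 2.02 × 1.496×10^8 = 3.02192×10^8 km.
Transfer time t = 2410 days = 2.08224×10^8 s, and t = π√(a_t³/μ).
So a_t = (μ t²/π²)^(1/3) = (1.327×10^11 × (2.08224×10^8)² / π²)^(1/3) = 8.3537×10^8 km.
Since a_t = (r₁ + r₂)/2, r₂ = 2a_t − r₁ = 2×8.3537×10^8 − 3.02192×10^8 = 1.368548×10^9 km.
In AU: r₂ = 1.368548×10^9 / 1.496×10^8 = 9.15 AU.

r₂ = 9.15 AU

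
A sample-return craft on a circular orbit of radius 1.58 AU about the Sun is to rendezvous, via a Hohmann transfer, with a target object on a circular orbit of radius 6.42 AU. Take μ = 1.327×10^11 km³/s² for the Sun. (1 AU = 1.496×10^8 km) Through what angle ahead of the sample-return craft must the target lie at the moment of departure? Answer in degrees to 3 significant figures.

In km: r₁ = 1.58 × 1.496×10^8 = 2.36368×10^8 km; r₂ = 6.42 × 1.496×10^8 = 9.60432×10^8 km.
The Hohmann ellipse has a_t = (r₁ + r₂)/2 = 5.984×10^8 km.
Transfer time t = π√(a_t³/μ) = 1.262×10^8 s.
Target angular speed ω₂ = √(μ/r₂³) = 1.224×10^-8 rad/s.
Angle swept by the target during transfer: ω₂·t = 1.545 rad = 88.52°.
Arrival is 180° from departure on the ellipse, so φ = 180° − 88.52° = 91.5°.

φ = 91.5°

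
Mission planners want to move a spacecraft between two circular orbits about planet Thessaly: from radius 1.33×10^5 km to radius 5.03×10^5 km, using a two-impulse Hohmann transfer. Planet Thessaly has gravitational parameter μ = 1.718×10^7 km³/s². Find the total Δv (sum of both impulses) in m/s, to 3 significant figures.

Δv = 4990 m/s

The Hohmann ellipse has a_t = (r₁ + r₂)/2 = 3.180×10^5 km.
Circular speed at r₁: v₁ = √(μ/r₁) = √(1.718×10^7/1.330×10^5) = 11.3654 km/s.
Transfer-orbit speed at r₁ (vis-viva equation): v_p = √[μ(2/r₁ − 1/a_t)] = 14.2941 km/s.
First burn Δv₁ = |v_p − v₁| = 2.9287 km/s.
At r₂, v₂ = √(μ/r₂) = 5.8442 km/s.
Transfer-orbit speed at r₂: v_a = √[μ(2/r₂ − 1/a_t)] = 3.7795 km/s.
Second burn Δv₂ = |v₂ − v_a| = 2.0647 km/s.
Δv = Δv₁ + Δv₂ = 2.9287 + 2.0647 = 4.993 km/s.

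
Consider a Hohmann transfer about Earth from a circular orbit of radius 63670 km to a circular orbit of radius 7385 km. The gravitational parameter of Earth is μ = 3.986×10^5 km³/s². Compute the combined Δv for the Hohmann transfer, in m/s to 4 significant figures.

Semi-major axis of the transfer orbit: a_t = (63670 + 7385)/2 = 35527.5 km.
At r₁ the circular-orbit speed is v₁ = √(μ/r₁) = 2.5021 km/s.
Transfer-orbit speed at r₁ (vis-viva equation): v_a = √[μ(2/r₁ − 1/a_t)] = 1.1408 km/s.
First burn Δv₁ = |v_a − v₁| = 1.3613 km/s.
Circular speed at r₂: v₂ = √(μ/r₂) = 7.3467 km/s.
Transfer-orbit speed at r₂: v_p = √[μ(2/r₂ − 1/a_t)] = 9.8351 km/s.
Second burn Δv₂ = |v₂ − v_p| = 2.4884 km/s.
Total Δv = Δv₁ + Δv₂ = 3.850 km/s.

Δv = 3850 m/s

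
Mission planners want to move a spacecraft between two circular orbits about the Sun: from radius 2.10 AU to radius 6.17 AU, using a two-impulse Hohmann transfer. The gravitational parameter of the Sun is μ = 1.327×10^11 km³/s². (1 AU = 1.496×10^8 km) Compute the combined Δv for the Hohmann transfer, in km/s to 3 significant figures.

Δv = 8.00 km/s

In km: r₁ = 2.10 × 1.496×10^8 = 3.1416×10^8 km; r₂ = 6.17 × 1.496×10^8 = 9.23032×10^8 km.
The Hohmann ellipse has a_t = (r₁ + r₂)/2 = 6.18596×10^8 km.
At r₁ the circular-orbit speed is v₁ = √(μ/r₁) = 20.552 km/s.
On the transfer ellipse at r₁, vis-viva gives v_p = √[μ(2/r₁ − 1/a_t)] = 25.105 km/s.
First burn Δv₁ = |v_p − v₁| = 4.553 km/s.
At r₂, v₂ = √(μ/r₂) = 11.99 km/s.
Transfer-orbit speed at r₂: v_a = √[μ(2/r₂ − 1/a_t)] = 8.545 km/s.
Second burn Δv₂ = |v₂ − v_a| = 3.445 km/s.
Δv = Δv₁ + Δv₂ = 4.553 + 3.445 = 7.998 km/s.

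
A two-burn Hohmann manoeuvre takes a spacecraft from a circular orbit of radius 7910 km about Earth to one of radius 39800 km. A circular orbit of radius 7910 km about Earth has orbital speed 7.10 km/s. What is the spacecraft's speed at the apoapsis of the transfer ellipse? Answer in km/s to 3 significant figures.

From the circular-orbit relation v² = μ/r at r = 7910 km: μ = v²r = (7.10)² × 7910 = 3.98743×10^5 km³/s².
Semi-major axis of the transfer orbit: a_t = (7910 + 39800)/2 = 23855 km.
The apoapsis of the transfer ellipse is at r = 39800 km.
Applying v² = μ(2/r − 1/a_t): v = 1.823 km/s.

v = 1.82 km/s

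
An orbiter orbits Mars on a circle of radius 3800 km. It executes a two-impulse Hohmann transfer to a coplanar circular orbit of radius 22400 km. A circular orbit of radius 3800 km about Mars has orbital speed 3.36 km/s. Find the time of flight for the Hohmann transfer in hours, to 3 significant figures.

t = 6.32 hours

From the circular-orbit relation v² = μ/r at r = 3800 km: μ = v²r = (3.36)² × 3800 = 42900.5 km³/s².
Semi-major axis of the transfer orbit: a_t = (3800 + 22400)/2 = 13100 km.
By Kepler's third law the transfer-orbit period is T = 2π√(a_t³/μ), so t = T/2 = 22740 s.
Converting: 22740 s ÷ 3600 s/hour = 6.32 hours.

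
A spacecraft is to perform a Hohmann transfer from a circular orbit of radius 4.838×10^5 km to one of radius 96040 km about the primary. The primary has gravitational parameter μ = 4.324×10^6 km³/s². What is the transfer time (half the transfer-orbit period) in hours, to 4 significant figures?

t = 65.51 hours

Semi-major axis of the transfer orbit: a_t = (4.838×10^5 + 96040)/2 = 2.8992×10^5 km.
Half the transfer-orbit period gives t = π√(a_t³/μ) = 2.3584×10^5 s.
Converting: 2.3584×10^5 s ÷ 3600 s/hour = 65.51 hours.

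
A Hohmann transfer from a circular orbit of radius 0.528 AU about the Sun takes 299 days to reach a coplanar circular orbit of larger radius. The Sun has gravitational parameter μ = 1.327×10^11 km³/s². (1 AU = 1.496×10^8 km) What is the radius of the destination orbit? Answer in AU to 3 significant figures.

r₂ = 2.25 AU

In km: r₁ = 0.528 × 1.496×10^8 = 7.89888×10^7 km.
Transfer time t = 299 days = 2.58336×10^7 s, and t = π√(a_t³/μ).
So a_t = (μ t²/π²)^(1/3) = (1.327×10^11 × (2.58336×10^7)² / π²)^(1/3) = 2.0780×10^8 km.
Since a_t = (r₁ + r₂)/2, r₂ = 2a_t − r₁ = 2×2.0780×10^8 − 7.89888×10^7 = 3.366112×10^8 km.
In AU: r₂ = 3.366112×10^8 / 1.496×10^8 = 2.25 AU.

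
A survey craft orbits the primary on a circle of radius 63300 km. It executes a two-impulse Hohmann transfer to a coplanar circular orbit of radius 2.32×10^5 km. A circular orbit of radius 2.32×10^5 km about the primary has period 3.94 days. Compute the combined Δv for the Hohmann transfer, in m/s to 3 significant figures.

From Kepler's third law T² = 4π²r³/μ at r = 2.32×10^5 km, T = 3.94 days = 3.94 × 86400 s = 3.40416×10^5 s: μ = 4π²r³/T² = 4.25406×10^6 km³/s².
The Hohmann ellipse has a_t = (r₁ + r₂)/2 = 1.4765×10^5 km.
At r₁ the circular-orbit speed is v₁ = √(μ/r₁) = 8.1978511 km/s.
On the transfer ellipse at r₁, v² = μ(2/r − 1/a) gives v_p = √[μ(2/r₁ − 1/a_t)] = 10.276076 km/s.
First burn Δv₁ = |v_p − v₁| = 2.07822 km/s.
Circular speed at r₂: v₂ = √(μ/r₂) = 4.28211 km/s.
Transfer-orbit speed at r₂: v_a = √[μ(2/r₂ − 1/a_t)] = 2.80377 km/s.
Second burn Δv₂ = |v₂ − v_a| = 1.47834 km/s.
Total Δv = Δv₁ + Δv₂ = 3.557 km/s.

Δv = 3560 m/s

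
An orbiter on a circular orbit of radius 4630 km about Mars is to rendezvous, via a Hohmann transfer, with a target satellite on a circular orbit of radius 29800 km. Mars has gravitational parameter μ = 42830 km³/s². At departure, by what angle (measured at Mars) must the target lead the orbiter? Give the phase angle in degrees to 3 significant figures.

Semi-major axis of the transfer orbit: a_t = (4630 + 29800)/2 = 17215 km.
The half-period of the transfer ellipse is t = π√(a_t³/μ) = 34288 s.
Target angular speed ω₂ = √(μ/r₂³) = 4.0230×10^-5 rad/s.
Angle swept by the target during transfer: ω₂·t = 1.3794 rad = 79.03°.
The orbiter traverses 180° on the transfer ellipse, so the target must lead by 180° − 79.03° = 101°.

φ = 101°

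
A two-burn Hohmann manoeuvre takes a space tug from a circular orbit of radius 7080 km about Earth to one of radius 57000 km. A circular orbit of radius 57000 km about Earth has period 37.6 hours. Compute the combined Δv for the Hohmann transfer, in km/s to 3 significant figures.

From Kepler's third law T² = 4π²r³/μ at r = 57000 km, T = 37.6 hours = 37.6 × 3600 s = 1.3536×10^5 s: μ = 4π²r³/T² = 3.99028×10^5 km³/s².
The Hohmann ellipse has a_t = (r₁ + r₂)/2 = 32040 km.
At r₁ the circular-orbit speed is v₁ = √(μ/r₁) = 7.5073 km/s.
On the transfer ellipse at r₁, vis-viva gives v_p = √[μ(2/r₁ − 1/a_t)] = 10.013 km/s.
First burn Δv₁ = |v_p − v₁| = 2.506 km/s.
Circular speed at r₂: v₂ = √(μ/r₂) = 2.646 km/s.
Transfer-orbit speed at r₂: v_a = √[μ(2/r₂ − 1/a_t)] = 1.244 km/s.
Second burn Δv₂ = |v₂ − v_a| = 1.402 km/s.
Total Δv = Δv₁ + Δv₂ = 3.908 km/s.

Δv = 3.91 km/s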